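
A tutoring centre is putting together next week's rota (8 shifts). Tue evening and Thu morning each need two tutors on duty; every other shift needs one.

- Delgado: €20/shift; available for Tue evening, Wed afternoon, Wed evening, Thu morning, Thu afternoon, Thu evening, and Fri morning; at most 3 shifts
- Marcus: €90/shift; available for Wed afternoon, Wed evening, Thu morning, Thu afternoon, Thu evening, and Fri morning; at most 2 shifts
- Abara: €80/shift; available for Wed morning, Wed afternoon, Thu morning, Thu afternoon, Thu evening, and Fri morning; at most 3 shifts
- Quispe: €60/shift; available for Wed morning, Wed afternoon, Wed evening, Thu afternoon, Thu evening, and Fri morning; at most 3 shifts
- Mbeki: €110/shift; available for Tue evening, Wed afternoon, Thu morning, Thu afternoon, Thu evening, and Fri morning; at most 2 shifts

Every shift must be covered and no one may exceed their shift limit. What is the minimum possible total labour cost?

€590

Tue evening can only be covered by Delgado and Mbeki, so that assignment is forced.
Picking the cheapest available tutor for each shift independently would cost €390, but that ignores the shift limits.
An optimal schedule: Tue evening→Delgado+Mbeki, Wed morning→Quispe, Wed afternoon→Quispe, Wed evening→Delgado, Thu morning→Delgado+Abara, Thu afternoon→Quispe, Thu evening→Abara, Fri morning→Abara.
Total: 20 + 110 + 60 + 60 + 20 + 20 + 80 + 60 + 80 + 80 = €590.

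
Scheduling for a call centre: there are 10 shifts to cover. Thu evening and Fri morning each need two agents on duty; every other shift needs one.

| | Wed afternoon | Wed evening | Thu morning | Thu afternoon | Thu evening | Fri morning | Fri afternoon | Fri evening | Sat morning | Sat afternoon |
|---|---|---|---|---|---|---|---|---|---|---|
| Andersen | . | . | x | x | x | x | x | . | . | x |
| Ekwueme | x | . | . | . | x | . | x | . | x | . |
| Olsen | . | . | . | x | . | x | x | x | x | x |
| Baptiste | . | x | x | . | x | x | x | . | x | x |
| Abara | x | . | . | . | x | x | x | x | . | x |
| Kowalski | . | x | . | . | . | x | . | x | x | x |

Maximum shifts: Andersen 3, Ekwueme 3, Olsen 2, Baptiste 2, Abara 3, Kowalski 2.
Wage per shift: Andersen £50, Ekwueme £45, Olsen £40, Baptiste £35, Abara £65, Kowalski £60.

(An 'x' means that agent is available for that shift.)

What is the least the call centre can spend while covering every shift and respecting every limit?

£555

Picking the cheapest available agent for each shift independently would cost £455, but that ignores the shift limits.
An optimal schedule: Wed afternoon→Ekwueme, Wed evening→Baptiste, Thu morning→Baptiste, Thu afternoon→Olsen, Thu evening→Ekwueme+Andersen, Fri morning→Andersen+Kowalski, Fri afternoon→Andersen, Fri evening→Olsen, Sat morning→Ekwueme, Sat afternoon→Kowalski.
Total: 45 + 35 + 35 + 40 + 45 + 50 + 50 + 60 + 50 + 40 + 45 + 60 = £555.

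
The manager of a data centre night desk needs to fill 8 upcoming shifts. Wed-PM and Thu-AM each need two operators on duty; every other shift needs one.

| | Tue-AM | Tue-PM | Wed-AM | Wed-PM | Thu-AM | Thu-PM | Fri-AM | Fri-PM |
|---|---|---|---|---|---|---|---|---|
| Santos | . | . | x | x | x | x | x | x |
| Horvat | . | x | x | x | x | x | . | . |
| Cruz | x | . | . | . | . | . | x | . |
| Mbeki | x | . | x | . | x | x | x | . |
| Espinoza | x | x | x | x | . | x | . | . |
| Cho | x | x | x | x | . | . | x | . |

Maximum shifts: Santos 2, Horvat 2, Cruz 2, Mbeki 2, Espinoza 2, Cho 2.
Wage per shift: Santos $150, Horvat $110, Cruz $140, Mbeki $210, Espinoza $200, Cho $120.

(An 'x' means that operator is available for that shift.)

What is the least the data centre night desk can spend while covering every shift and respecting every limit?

Fri-PM can only be covered by Santos, so that assignment is forced.
Picking the cheapest available operator for each shift independently would cost $1210, but that ignores the shift limits.
An optimal schedule: Tue-AM→Cruz, Tue-PM→Horvat, Wed-AM→Cho, Wed-PM→Cho+Espinoza, Thu-AM→Horvat+Santos, Thu-PM→Espinoza, Fri-AM→Cruz, Fri-PM→Santos.
Total: 140 + 110 + 120 + 120 + 200 + 110 + 150 + 200 + 140 + 150 = $1440.

$1440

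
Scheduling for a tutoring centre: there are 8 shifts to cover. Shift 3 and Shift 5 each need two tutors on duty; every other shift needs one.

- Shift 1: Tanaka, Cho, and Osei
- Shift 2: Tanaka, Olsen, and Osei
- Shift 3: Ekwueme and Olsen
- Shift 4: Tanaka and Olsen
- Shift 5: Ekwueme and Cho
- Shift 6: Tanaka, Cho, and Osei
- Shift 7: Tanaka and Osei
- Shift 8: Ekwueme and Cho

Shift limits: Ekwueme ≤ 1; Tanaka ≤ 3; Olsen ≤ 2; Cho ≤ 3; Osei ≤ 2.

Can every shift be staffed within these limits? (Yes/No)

Total capacity is 11 and 10 slots are needed, so capacity alone doesn't rule it out.
Shifts {Shift 3, Shift 5} need 4 worker-slots in total, but the tutors available for any of those shifts (Ekwueme, Olsen, and Cho) can supply at most 3 among them. So no valid schedule exists.

No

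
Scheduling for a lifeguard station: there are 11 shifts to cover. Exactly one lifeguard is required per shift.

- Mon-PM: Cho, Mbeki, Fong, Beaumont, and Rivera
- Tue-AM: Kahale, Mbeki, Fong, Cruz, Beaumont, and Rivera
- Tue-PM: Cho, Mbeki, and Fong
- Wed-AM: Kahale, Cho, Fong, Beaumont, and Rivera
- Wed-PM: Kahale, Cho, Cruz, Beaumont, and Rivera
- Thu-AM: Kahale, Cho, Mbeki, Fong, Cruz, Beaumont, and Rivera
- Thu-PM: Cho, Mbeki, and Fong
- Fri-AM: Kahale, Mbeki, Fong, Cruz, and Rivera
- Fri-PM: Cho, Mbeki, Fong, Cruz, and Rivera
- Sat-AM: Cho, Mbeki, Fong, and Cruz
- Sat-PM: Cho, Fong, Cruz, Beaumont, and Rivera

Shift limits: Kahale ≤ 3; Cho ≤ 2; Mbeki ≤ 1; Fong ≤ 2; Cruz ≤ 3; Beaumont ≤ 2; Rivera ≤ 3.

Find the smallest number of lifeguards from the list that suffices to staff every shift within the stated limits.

4

11 slots to fill and no one can take more than 3, so at least ⌈11/3⌉ = 4 lifeguards are needed.
Kahale, Cho, Cruz, and Rivera alone can cover everything: Mon-PM→Rivera, Tue-AM→Kahale, Tue-PM→Cho, Wed-AM→Kahale, Wed-PM→Rivera, Thu-AM→Rivera, Thu-PM→Cho, Fri-AM→Kahale, Fri-PM→Cruz, Sat-AM→Cruz, Sat-PM→Cruz.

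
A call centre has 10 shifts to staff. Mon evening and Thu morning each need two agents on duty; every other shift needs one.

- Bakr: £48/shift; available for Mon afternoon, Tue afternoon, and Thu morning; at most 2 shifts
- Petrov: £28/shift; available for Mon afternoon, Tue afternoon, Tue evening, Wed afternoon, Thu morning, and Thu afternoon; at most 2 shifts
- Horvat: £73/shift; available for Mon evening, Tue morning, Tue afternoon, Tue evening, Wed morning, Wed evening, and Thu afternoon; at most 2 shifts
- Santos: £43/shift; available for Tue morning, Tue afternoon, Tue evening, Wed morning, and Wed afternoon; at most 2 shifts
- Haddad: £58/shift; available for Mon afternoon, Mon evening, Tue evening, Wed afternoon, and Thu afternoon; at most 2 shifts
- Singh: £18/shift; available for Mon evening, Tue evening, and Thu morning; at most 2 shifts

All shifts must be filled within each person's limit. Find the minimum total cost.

£536

Wed evening can only be covered by Horvat, so that assignment is forced.
Picking the cheapest available agent for each shift independently would cost £411, but that ignores the shift limits.
An optimal schedule: Mon afternoon→Bakr, Mon evening→Haddad+Singh, Tue morning→Horvat, Tue afternoon→Santos, Tue evening→Singh, Wed morning→Santos, Wed afternoon→Petrov, Wed evening→Horvat, Thu morning→Bakr+Petrov, Thu afternoon→Haddad.
Total: 48 + 58 + 18 + 73 + 43 + 18 + 43 + 28 + 73 + 48 + 28 + 58 = £536.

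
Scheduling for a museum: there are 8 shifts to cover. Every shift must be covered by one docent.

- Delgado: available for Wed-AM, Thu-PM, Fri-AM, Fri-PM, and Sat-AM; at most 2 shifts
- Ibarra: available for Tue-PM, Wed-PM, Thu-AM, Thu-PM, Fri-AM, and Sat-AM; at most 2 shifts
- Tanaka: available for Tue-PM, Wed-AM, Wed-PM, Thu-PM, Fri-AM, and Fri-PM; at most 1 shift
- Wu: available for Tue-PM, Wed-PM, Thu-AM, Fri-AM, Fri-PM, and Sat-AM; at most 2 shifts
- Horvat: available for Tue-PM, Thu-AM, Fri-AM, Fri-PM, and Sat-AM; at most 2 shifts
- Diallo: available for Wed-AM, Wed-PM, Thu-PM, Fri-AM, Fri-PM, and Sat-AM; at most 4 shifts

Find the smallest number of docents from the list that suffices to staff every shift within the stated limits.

3

8 slots to fill and no one can take more than 4, so at least ⌈8/4⌉ = 2 docents are needed.
Any 2 docents together have capacity at most 4+2 = 6 < 8 slots, so 2 can never suffice.
Delgado, Ibarra, and Diallo alone can cover everything: Tue-PM→Ibarra, Wed-AM→Delgado, Wed-PM→Diallo, Thu-AM→Ibarra, Thu-PM→Diallo, Fri-AM→Diallo, Fri-PM→Delgado, Sat-AM→Diallo.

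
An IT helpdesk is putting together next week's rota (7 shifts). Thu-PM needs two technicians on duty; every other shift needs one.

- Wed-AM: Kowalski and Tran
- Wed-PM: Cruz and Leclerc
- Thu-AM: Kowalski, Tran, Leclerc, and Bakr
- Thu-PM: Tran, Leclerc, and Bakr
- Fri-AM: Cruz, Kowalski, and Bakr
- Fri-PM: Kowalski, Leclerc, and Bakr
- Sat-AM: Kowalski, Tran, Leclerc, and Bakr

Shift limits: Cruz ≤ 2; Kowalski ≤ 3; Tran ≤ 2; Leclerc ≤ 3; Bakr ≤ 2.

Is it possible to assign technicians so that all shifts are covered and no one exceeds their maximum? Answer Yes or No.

Yes

One valid schedule: Wed-AM→Kowalski, Wed-PM→Cruz, Thu-AM→Kowalski, Thu-PM→Tran+Leclerc, Fri-AM→Cruz, Fri-PM→Kowalski, Sat-AM→Tran.
Loads: Cruz 2/2, Kowalski 3/3, Tran 2/2, Leclerc 1/3, Bakr 0/2 — all within limits.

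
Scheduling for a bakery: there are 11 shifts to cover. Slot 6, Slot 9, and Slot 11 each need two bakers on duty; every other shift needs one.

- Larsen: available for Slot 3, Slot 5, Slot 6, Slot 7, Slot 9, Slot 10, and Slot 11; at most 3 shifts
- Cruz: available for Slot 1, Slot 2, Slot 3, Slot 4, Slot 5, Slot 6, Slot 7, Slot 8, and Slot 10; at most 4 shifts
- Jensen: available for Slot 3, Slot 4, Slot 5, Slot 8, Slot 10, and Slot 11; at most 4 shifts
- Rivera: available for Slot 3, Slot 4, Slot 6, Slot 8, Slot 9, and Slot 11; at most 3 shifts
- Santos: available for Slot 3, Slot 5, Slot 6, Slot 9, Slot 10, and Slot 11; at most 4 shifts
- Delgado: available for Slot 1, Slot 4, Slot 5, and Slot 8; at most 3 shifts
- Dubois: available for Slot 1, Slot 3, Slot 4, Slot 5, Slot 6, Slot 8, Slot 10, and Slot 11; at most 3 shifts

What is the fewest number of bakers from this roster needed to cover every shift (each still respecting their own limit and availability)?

14 slots to fill and no one can take more than 4, so at least ⌈14/4⌉ = 4 bakers are needed.
Larsen, Cruz, Jensen, and Rivera alone can cover everything: Slot 1→Cruz, Slot 2→Cruz, Slot 3→Jensen, Slot 4→Cruz, Slot 5→Larsen, Slot 6→Cruz+Rivera, Slot 7→Larsen, Slot 8→Jensen, Slot 9→Larsen+Rivera, Slot 10→Jensen, Slot 11→Jensen+Rivera.

4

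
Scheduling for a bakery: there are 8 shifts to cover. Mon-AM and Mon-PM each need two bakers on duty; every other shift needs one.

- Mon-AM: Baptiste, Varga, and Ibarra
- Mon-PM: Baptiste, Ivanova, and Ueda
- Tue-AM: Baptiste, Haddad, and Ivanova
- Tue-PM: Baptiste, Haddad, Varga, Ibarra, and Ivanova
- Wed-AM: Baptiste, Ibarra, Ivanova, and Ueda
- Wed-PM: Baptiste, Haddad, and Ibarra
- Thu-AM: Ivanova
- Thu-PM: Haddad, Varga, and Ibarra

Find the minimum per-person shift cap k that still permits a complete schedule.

2

With 6 bakers and 10 worker-slots to fill, someone must work at least ⌈10/6⌉ = 2 shifts, so k ≥ 2.
k = 2 works: Mon-AM→Baptiste+Varga, Mon-PM→Baptiste+Ivanova, Tue-AM→Haddad, Tue-PM→Ibarra, Wed-AM→Ibarra, Wed-PM→Haddad, Thu-AM→Ivanova, Thu-PM→Varga.
Loads: Baptiste 2, Haddad 2, Varga 2, Ibarra 2, Ivanova 2, Ueda 0 — all ≤ 2.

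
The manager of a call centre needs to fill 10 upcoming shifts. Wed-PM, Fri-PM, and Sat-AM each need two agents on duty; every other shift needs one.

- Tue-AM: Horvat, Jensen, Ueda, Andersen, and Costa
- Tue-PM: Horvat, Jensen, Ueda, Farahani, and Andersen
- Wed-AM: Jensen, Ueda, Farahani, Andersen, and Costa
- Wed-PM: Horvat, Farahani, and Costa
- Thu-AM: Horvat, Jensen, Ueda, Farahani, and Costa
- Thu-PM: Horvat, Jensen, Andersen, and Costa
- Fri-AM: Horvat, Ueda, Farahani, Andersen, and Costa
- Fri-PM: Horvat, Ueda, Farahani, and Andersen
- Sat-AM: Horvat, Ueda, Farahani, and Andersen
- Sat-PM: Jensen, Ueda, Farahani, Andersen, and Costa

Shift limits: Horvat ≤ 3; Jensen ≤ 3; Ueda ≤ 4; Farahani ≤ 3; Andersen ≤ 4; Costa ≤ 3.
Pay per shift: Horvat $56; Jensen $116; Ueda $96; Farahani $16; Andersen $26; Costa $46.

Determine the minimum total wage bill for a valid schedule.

$458

Picking the cheapest available agent for each shift independently would cost $278, but that ignores the shift limits.
An optimal schedule: Tue-AM→Andersen, Tue-PM→Farahani, Wed-AM→Farahani, Wed-PM→Farahani+Costa, Thu-AM→Costa, Thu-PM→Andersen, Fri-AM→Horvat, Fri-PM→Andersen+Horvat, Sat-AM→Andersen+Horvat, Sat-PM→Costa.
Total: 26 + 16 + 16 + 16 + 46 + 46 + 26 + 56 + 26 + 56 + 26 + 56 + 46 = $458.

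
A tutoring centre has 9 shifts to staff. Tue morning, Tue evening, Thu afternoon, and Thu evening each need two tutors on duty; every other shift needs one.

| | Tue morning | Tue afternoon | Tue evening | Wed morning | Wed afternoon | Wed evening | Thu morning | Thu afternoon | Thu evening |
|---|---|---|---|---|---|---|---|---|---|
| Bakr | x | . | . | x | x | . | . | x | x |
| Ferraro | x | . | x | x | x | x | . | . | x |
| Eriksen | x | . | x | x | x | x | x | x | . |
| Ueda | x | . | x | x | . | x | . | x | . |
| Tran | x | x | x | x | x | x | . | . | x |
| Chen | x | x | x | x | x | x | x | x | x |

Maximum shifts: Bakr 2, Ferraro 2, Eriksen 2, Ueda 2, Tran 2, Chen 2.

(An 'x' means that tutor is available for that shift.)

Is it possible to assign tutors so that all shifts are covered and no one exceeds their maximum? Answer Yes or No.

Total capacity is 2+2+2+2+2+2 = 12 but 13 worker-slots are needed — infeasible.

No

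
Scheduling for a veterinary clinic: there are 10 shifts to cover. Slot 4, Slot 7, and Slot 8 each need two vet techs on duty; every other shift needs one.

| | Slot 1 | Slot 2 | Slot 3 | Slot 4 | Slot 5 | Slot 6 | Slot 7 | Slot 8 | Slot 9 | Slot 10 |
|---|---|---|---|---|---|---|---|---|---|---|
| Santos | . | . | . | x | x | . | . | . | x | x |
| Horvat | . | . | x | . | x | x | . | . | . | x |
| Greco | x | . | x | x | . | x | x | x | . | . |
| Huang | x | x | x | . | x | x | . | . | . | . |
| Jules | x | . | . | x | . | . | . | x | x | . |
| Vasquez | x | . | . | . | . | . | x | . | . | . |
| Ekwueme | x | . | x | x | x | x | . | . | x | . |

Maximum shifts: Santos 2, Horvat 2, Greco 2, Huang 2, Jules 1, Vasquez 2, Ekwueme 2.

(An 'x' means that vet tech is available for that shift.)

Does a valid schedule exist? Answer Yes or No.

Yes

Slot 2 can only be covered by Huang, so that assignment is forced.
Slot 7 can only be covered by Greco and Vasquez, so that assignment is forced.
Slot 8 can only be covered by Greco and Jules, so that assignment is forced.
One valid schedule: Slot 1→Vasquez, Slot 2→Huang, Slot 3→Horvat, Slot 4→Santos+Ekwueme, Slot 5→Horvat, Slot 6→Huang, Slot 7→Greco+Vasquez, Slot 8→Greco+Jules, Slot 9→Ekwueme, Slot 10→Santos.
Loads: Santos 2/2, Horvat 2/2, Greco 2/2, Huang 2/2, Jules 1/1, Vasquez 2/2, Ekwueme 2/2 — all within limits.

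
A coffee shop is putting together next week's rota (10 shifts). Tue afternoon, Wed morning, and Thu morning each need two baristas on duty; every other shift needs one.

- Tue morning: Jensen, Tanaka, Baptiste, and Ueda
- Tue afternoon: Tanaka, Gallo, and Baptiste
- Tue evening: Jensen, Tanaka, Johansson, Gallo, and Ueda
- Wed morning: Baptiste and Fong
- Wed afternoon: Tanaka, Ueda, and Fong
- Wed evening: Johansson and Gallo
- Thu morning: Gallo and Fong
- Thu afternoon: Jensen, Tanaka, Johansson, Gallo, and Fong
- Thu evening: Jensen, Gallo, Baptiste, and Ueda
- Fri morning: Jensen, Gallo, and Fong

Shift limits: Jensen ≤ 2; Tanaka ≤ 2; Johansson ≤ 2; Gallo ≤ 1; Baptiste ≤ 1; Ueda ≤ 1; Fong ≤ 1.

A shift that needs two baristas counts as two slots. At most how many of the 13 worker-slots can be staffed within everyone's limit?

10

Total capacity across all baristas is 2+2+2+1+1+1+1 = 10, and 13 slots are needed, so at most 10 can be filled.
An assignment achieving 10: Tue morning→Jensen, Tue afternoon→Tanaka, Tue evening→Johansson, Wed morning→Baptiste+Fong, Wed afternoon→Tanaka, Wed evening→Johansson, Thu morning→Gallo, Thu evening→Ueda, Fri morning→Jensen.
Loads: Jensen 2/2, Tanaka 2/2, Johansson 2/2, Gallo 1/1, Baptiste 1/1, Ueda 1/1, Fong 1/1.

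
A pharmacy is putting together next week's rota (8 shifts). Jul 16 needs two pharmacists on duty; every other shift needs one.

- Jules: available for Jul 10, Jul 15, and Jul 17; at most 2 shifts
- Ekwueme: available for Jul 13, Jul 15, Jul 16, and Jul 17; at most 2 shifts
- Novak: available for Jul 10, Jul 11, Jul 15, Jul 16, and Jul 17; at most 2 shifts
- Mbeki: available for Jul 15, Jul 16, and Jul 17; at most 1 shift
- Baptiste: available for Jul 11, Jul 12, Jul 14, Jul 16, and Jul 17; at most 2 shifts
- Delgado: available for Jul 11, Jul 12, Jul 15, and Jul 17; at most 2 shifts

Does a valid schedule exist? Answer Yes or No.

Yes

Jul 13 can only be covered by Ekwueme, so that assignment is forced.
Jul 14 can only be covered by Baptiste, so that assignment is forced.
One valid schedule: Jul 10→Jules, Jul 11→Novak, Jul 12→Baptiste, Jul 13→Ekwueme, Jul 14→Baptiste, Jul 15→Jules, Jul 16→Ekwueme+Novak, Jul 17→Mbeki.
Loads: Jules 2/2, Ekwueme 2/2, Novak 2/2, Mbeki 1/1, Baptiste 2/2, Delgado 0/2 — all within limits.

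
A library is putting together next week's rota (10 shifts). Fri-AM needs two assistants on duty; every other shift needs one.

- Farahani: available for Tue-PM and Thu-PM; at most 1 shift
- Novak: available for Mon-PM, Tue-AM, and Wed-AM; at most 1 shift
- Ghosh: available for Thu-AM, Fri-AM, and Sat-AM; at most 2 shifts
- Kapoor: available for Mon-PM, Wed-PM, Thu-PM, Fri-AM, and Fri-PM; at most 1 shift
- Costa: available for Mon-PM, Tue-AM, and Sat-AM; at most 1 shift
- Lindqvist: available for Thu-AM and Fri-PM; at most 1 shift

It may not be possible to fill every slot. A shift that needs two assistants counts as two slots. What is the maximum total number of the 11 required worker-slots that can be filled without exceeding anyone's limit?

Total capacity across all assistants is 1+1+2+1+1+1 = 7, and 11 slots are needed, so at most 7 can be filled.
An assignment achieving 7: Tue-AM→Costa, Tue-PM→Farahani, Wed-AM→Novak, Wed-PM→Kapoor, Thu-AM→Ghosh, Fri-AM→Ghosh, Fri-PM→Lindqvist.
Loads: Farahani 1/1, Novak 1/1, Ghosh 2/2, Kapoor 1/1, Costa 1/1, Lindqvist 1/1.

7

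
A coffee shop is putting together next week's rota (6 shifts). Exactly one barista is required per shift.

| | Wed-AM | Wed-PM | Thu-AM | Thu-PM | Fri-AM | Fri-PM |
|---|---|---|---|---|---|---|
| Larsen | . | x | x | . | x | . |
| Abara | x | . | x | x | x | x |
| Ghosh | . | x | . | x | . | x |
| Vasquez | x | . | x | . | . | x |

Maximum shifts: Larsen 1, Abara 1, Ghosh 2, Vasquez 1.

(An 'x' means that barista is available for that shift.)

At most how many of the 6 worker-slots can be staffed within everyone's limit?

5

Total capacity across all baristas is 1+1+2+1 = 5, and 6 slots are needed, so at most 5 can be filled.
An assignment achieving 5: Wed-AM→Abara, Wed-PM→Larsen, Thu-AM→Vasquez, Thu-PM→Ghosh, Fri-PM→Ghosh.
Loads: Larsen 1/1, Abara 1/1, Ghosh 2/2, Vasquez 1/1.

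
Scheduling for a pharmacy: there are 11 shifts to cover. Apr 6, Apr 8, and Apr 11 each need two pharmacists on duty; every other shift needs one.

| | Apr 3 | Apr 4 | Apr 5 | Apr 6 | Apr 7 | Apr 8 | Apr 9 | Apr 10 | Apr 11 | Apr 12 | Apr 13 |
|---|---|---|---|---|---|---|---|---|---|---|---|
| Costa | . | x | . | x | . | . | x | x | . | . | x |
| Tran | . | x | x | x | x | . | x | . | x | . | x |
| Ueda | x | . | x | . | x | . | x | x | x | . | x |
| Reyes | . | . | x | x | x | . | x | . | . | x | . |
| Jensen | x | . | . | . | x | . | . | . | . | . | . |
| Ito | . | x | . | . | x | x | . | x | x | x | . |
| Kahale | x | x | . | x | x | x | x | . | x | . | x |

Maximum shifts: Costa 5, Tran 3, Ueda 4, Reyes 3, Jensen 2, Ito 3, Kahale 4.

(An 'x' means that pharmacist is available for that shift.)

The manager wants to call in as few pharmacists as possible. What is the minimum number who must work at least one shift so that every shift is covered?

4

14 slots to fill and no one can take more than 5, so at least ⌈14/5⌉ = 3 pharmacists are needed.
Any 3 pharmacists together have capacity at most 5+4+4 = 13 < 14 slots, so 3 can never suffice.
Costa, Tran, Ito, and Kahale alone can cover everything: Apr 3→Kahale, Apr 4→Costa, Apr 5→Tran, Apr 6→Costa+Tran, Apr 7→Tran, Apr 8→Ito+Kahale, Apr 9→Costa, Apr 10→Costa, Apr 11→Ito+Kahale, Apr 12→Ito, Apr 13→Costa.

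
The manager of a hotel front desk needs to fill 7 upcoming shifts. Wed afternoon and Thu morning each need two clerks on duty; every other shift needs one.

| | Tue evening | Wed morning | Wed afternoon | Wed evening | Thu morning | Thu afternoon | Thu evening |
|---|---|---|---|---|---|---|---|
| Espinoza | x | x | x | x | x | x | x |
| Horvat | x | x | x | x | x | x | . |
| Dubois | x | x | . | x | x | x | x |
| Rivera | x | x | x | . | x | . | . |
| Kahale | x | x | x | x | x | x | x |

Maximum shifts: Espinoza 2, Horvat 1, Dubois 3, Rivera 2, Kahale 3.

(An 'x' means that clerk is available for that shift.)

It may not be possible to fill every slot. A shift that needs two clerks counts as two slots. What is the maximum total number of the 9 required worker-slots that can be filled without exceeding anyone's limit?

9

Total capacity across all clerks is 2+1+3+2+3 = 11, and 9 slots are needed, so at most 9 can be filled.
An assignment achieving 9: Tue evening→Dubois, Wed morning→Rivera, Wed afternoon→Espinoza+Horvat, Wed evening→Dubois, Thu morning→Rivera+Kahale, Thu afternoon→Dubois, Thu evening→Espinoza.
Loads: Espinoza 2/2, Horvat 1/1, Dubois 3/3, Rivera 2/2, Kahale 1/3.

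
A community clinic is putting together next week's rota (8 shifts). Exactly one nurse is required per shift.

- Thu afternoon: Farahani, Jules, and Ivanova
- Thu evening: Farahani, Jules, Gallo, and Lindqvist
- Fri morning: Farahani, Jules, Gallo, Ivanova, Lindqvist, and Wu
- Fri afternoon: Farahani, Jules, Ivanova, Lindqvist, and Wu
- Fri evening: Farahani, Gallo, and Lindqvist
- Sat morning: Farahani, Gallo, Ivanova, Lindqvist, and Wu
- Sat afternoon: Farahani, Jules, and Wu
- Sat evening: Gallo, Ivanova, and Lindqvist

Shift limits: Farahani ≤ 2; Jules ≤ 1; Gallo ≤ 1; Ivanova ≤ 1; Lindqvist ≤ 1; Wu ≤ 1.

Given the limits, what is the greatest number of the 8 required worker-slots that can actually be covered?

7

Total capacity across all nurses is 2+1+1+1+1+1 = 7, and 8 slots are needed, so at most 7 can be filled.
An assignment achieving 7: Thu afternoon→Farahani, Thu evening→Lindqvist, Fri afternoon→Ivanova, Fri evening→Farahani, Sat morning→Wu, Sat afternoon→Jules, Sat evening→Gallo.
Loads: Farahani 2/2, Jules 1/1, Gallo 1/1, Ivanova 1/1, Lindqvist 1/1, Wu 1/1.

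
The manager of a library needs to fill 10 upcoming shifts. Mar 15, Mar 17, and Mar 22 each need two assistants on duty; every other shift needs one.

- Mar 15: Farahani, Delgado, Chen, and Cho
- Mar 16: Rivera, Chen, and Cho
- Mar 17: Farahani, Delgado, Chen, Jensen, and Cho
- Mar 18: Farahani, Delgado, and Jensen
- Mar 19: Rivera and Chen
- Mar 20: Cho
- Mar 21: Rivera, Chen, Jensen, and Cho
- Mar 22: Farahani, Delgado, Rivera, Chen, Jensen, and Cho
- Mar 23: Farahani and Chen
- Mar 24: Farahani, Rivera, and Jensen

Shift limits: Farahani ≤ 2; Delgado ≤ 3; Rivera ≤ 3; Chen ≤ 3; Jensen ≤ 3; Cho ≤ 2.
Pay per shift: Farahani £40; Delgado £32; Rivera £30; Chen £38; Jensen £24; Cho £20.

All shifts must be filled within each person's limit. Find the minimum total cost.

Mar 20 can only be covered by Cho, so that assignment is forced.
Picking the cheapest available assistant for each shift independently would cost £316, but that ignores the shift limits.
An optimal schedule: Mar 15→Delgado+Chen, Mar 16→Cho, Mar 17→Jensen+Delgado, Mar 18→Jensen, Mar 19→Rivera, Mar 20→Cho, Mar 21→Rivera, Mar 22→Rivera+Delgado, Mar 23→Chen, Mar 24→Jensen.
Total: 32 + 38 + 20 + 24 + 32 + 24 + 30 + 20 + 30 + 30 + 32 + 38 + 24 = £374.

£374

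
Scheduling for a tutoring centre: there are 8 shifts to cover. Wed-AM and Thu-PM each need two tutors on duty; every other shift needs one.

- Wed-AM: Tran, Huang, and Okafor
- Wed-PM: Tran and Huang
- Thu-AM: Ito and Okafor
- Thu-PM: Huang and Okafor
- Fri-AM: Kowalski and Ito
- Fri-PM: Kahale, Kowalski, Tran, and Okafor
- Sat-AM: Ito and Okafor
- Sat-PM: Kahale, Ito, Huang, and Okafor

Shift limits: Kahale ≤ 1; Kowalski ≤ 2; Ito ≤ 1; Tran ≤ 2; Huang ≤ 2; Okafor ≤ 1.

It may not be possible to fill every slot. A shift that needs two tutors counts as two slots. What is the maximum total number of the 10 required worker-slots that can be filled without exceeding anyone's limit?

Total capacity across all tutors is 1+2+1+2+2+1 = 9, and 10 slots are needed, so at most 9 can be filled.
An assignment achieving 9: Wed-AM→Tran+Huang, Wed-PM→Tran, Thu-AM→Ito, Thu-PM→Huang+Okafor, Fri-AM→Kowalski, Fri-PM→Kowalski, Sat-PM→Kahale.
Loads: Kahale 1/1, Kowalski 2/2, Ito 1/1, Tran 2/2, Huang 2/2, Okafor 1/1.

9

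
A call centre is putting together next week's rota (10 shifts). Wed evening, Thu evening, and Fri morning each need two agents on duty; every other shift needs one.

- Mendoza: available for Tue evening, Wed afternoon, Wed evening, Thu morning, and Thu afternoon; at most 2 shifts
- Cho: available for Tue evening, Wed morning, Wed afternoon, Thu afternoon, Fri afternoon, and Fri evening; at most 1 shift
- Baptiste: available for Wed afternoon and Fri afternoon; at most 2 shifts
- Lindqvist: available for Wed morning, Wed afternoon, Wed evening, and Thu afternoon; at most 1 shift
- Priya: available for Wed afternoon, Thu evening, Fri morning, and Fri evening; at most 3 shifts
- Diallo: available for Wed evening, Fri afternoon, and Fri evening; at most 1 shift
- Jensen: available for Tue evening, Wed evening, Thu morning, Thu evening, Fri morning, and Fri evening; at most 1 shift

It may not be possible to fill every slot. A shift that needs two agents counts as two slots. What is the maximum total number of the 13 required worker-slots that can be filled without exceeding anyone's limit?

11

Total capacity across all agents is 2+1+2+1+3+1+1 = 11, and 13 slots are needed, so at most 11 can be filled.
An assignment achieving 11: Tue evening→Mendoza, Wed morning→Cho, Wed afternoon→Baptiste, Wed evening→Diallo, Thu morning→Mendoza, Thu afternoon→Lindqvist, Thu evening→Priya+Jensen, Fri morning→Priya, Fri afternoon→Baptiste, Fri evening→Priya.
Loads: Mendoza 2/2, Cho 1/1, Baptiste 2/2, Lindqvist 1/1, Priya 3/3, Diallo 1/1, Jensen 1/1.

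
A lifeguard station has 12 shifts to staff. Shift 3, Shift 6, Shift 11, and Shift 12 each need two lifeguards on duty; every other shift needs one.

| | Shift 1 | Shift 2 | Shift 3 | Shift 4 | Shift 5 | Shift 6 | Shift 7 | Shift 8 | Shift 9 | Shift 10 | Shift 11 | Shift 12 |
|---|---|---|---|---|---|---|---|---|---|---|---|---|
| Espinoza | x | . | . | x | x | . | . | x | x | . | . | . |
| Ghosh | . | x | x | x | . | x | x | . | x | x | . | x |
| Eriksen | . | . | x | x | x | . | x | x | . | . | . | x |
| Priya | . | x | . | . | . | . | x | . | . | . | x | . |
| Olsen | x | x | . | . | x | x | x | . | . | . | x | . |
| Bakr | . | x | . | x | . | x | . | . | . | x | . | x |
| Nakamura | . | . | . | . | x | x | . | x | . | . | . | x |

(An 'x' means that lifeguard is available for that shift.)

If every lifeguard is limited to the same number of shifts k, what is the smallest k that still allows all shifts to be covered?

With 7 lifeguards and 16 worker-slots to fill, someone must work at least ⌈16/7⌉ = 3 shifts, so k ≥ 3.
k = 3 works: Shift 1→Espinoza, Shift 2→Ghosh, Shift 3→Ghosh+Eriksen, Shift 4→Eriksen, Shift 5→Eriksen, Shift 6→Olsen+Bakr, Shift 7→Priya, Shift 8→Espinoza, Shift 9→Espinoza, Shift 10→Ghosh, Shift 11→Priya+Olsen, Shift 12→Bakr+Nakamura.
Loads: Espinoza 3, Ghosh 3, Eriksen 3, Priya 2, Olsen 2, Bakr 2, Nakamura 1 — all ≤ 3.

3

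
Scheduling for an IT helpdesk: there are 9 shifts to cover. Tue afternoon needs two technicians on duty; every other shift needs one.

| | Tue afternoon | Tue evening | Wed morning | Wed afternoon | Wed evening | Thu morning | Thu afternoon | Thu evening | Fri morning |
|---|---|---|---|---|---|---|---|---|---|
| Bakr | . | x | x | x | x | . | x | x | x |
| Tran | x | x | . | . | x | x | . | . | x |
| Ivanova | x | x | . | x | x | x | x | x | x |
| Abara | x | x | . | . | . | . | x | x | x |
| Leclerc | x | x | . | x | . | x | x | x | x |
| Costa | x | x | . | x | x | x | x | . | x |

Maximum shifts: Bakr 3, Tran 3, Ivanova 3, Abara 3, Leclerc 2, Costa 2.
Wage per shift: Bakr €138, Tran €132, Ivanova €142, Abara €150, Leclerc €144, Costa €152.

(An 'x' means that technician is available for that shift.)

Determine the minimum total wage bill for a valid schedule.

Wed morning can only be covered by Bakr, so that assignment is forced.
Picking the cheapest available technician for each shift independently would cost €1354, but that ignores the shift limits.
An optimal schedule: Tue afternoon→Ivanova+Leclerc, Tue evening→Tran, Wed morning→Bakr, Wed afternoon→Bakr, Wed evening→Tran, Thu morning→Tran, Thu afternoon→Ivanova, Thu evening→Bakr, Fri morning→Ivanova.
Total: 142 + 144 + 132 + 138 + 138 + 132 + 132 + 142 + 138 + 142 = €1380.

€1380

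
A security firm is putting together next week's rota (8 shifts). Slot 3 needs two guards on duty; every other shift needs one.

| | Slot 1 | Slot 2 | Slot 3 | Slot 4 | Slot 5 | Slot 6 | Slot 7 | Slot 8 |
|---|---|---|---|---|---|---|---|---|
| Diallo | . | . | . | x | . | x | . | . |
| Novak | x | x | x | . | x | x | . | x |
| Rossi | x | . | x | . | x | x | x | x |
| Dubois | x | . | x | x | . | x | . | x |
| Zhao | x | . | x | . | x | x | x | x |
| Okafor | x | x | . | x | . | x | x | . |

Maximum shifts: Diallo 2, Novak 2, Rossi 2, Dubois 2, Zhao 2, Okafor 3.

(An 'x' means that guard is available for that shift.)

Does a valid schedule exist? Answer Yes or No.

Yes

One valid schedule: Slot 1→Dubois, Slot 2→Novak, Slot 3→Dubois+Zhao, Slot 4→Diallo, Slot 5→Novak, Slot 6→Diallo, Slot 7→Rossi, Slot 8→Rossi.
Loads: Diallo 2/2, Novak 2/2, Rossi 2/2, Dubois 2/2, Zhao 1/2, Okafor 0/3 — all within limits.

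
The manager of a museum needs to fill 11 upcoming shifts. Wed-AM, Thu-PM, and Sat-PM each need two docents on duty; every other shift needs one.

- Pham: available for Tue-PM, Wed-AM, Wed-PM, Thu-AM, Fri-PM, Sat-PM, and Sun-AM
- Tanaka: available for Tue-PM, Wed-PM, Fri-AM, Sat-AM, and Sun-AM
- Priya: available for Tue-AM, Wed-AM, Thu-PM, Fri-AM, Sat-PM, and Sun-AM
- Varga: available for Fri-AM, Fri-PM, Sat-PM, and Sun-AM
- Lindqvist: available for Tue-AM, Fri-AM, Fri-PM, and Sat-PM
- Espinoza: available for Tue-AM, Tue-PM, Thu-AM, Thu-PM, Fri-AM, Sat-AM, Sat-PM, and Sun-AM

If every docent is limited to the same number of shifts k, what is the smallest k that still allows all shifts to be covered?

With 6 docents and 14 worker-slots to fill, someone must work at least ⌈14/6⌉ = 3 shifts, so k ≥ 3.
k = 3 works: Tue-AM→Priya, Tue-PM→Tanaka, Wed-AM→Pham+Priya, Wed-PM→Pham, Thu-AM→Pham, Thu-PM→Priya+Espinoza, Fri-AM→Tanaka, Fri-PM→Varga, Sat-AM→Tanaka, Sat-PM→Varga+Lindqvist, Sun-AM→Varga.
Loads: Pham 3, Tanaka 3, Priya 3, Varga 3, Lindqvist 1, Espinoza 1 — all ≤ 3.

3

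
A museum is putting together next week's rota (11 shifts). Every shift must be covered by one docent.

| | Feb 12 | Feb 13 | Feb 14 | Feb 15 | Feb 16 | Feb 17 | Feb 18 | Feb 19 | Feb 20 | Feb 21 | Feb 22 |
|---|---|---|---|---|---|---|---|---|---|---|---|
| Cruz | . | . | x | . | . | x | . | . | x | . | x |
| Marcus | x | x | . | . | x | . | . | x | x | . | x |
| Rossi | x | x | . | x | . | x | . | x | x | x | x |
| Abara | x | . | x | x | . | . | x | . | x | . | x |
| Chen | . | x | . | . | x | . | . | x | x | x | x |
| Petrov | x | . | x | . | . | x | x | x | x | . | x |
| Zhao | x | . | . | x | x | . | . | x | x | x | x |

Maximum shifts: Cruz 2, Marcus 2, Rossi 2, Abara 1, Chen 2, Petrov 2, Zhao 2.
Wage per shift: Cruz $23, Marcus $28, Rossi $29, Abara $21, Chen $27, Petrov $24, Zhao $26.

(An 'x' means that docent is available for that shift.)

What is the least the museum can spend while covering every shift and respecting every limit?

Picking the cheapest available docent for each shift independently would cost $252, but that ignores the shift limits.
An optimal schedule: Feb 12→Petrov, Feb 13→Chen, Feb 14→Cruz, Feb 15→Zhao, Feb 16→Zhao, Feb 17→Cruz, Feb 18→Abara, Feb 19→Petrov, Feb 20→Marcus, Feb 21→Chen, Feb 22→Marcus.
Total: 24 + 27 + 23 + 26 + 26 + 23 + 21 + 24 + 28 + 27 + 28 = $277.

$277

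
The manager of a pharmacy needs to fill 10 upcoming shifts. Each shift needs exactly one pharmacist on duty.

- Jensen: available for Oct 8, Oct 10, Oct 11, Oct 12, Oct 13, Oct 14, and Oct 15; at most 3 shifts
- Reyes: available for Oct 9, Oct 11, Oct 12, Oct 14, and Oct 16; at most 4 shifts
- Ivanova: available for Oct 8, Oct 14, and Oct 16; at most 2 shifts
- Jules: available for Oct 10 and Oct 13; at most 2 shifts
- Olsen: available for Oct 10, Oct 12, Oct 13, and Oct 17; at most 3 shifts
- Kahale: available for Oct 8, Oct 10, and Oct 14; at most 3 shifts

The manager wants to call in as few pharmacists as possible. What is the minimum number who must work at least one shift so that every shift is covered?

3

10 slots to fill and no one can take more than 4, so at least ⌈10/4⌉ = 3 pharmacists are needed.
Jensen, Reyes, and Olsen alone can cover everything: Oct 8→Jensen, Oct 9→Reyes, Oct 10→Jensen, Oct 11→Reyes, Oct 12→Olsen, Oct 13→Olsen, Oct 14→Reyes, Oct 15→Jensen, Oct 16→Reyes, Oct 17→Olsen.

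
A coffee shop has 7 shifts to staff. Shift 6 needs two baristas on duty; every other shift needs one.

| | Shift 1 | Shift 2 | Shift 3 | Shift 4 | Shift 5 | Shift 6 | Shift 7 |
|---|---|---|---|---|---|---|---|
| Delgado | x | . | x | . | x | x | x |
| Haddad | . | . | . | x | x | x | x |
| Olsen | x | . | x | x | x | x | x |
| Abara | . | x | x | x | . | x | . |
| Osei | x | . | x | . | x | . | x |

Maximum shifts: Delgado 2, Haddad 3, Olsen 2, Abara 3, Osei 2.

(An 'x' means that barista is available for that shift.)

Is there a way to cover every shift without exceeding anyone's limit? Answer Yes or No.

Yes

Shift 2 can only be covered by Abara, so that assignment is forced.
One valid schedule: Shift 1→Delgado, Shift 2→Abara, Shift 3→Delgado, Shift 4→Haddad, Shift 5→Haddad, Shift 6→Olsen+Abara, Shift 7→Haddad.
Loads: Delgado 2/2, Haddad 3/3, Olsen 1/2, Abara 2/3, Osei 0/2 — all within limits.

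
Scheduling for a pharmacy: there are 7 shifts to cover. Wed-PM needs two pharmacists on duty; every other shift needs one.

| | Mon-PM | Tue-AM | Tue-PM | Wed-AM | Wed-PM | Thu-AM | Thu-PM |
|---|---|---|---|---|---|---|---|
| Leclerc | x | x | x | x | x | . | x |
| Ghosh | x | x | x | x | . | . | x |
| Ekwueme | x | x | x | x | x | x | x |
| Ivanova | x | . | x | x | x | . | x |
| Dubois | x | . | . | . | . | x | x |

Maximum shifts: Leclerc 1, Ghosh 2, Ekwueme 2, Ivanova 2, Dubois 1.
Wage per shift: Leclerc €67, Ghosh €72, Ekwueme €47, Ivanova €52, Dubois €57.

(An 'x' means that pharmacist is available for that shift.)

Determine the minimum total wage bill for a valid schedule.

€466

Picking the cheapest available pharmacist for each shift independently would cost €381, but that ignores the shift limits.
An optimal schedule: Mon-PM→Ivanova, Tue-AM→Leclerc, Tue-PM→Ghosh, Wed-AM→Ghosh, Wed-PM→Ekwueme+Ivanova, Thu-AM→Ekwueme, Thu-PM→Dubois.
Total: 52 + 67 + 72 + 72 + 47 + 52 + 47 + 57 = €466.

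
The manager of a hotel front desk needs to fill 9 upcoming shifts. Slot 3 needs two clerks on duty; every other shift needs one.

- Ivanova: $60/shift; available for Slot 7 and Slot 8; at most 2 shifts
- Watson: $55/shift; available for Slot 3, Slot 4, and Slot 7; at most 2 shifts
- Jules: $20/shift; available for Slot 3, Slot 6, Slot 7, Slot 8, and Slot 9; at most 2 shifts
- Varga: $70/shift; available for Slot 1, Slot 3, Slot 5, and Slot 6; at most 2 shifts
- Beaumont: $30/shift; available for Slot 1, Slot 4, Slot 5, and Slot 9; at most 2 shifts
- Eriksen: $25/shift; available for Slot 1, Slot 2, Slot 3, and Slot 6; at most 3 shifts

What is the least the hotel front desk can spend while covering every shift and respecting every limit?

$345

Slot 2 can only be covered by Eriksen, so that assignment is forced.
Picking the cheapest available clerk for each shift independently would cost $235, but that ignores the shift limits.
An optimal schedule: Slot 1→Eriksen, Slot 2→Eriksen, Slot 3→Eriksen+Watson, Slot 4→Beaumont, Slot 5→Beaumont, Slot 6→Jules, Slot 7→Watson, Slot 8→Ivanova, Slot 9→Jules.
Total: 25 + 25 + 25 + 55 + 30 + 30 + 20 + 55 + 60 + 20 = $345.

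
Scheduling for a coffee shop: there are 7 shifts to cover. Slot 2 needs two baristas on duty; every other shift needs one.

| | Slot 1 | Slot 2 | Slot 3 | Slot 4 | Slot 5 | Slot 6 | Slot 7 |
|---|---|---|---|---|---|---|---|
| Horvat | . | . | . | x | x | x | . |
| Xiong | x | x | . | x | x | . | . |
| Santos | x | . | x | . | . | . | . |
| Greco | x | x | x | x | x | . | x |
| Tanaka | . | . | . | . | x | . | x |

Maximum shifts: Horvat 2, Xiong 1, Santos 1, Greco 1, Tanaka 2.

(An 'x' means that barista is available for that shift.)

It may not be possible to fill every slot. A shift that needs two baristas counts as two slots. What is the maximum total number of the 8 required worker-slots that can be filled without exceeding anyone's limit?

Total capacity across all baristas is 2+1+1+1+2 = 7, and 8 slots are needed, so at most 7 can be filled.
An assignment achieving 7: Slot 2→Xiong+Greco, Slot 3→Santos, Slot 4→Horvat, Slot 5→Tanaka, Slot 6→Horvat, Slot 7→Tanaka.
Loads: Horvat 2/2, Xiong 1/1, Santos 1/1, Greco 1/1, Tanaka 2/2.

7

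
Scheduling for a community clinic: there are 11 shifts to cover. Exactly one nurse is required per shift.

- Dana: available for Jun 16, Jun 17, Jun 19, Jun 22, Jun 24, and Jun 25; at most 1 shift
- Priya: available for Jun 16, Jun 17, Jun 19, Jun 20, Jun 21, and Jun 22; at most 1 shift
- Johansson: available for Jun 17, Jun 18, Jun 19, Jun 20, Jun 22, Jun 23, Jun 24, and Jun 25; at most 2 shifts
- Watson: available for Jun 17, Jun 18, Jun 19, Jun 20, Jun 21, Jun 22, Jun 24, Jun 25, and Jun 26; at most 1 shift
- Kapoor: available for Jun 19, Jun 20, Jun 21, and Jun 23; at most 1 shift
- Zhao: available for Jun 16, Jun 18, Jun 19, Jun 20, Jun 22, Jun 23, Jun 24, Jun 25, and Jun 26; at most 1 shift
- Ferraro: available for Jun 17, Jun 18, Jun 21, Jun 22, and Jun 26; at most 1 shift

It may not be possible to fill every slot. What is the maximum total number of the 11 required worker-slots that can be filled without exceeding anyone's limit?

Total capacity across all nurses is 1+1+2+1+1+1+1 = 8, and 11 slots are needed, so at most 8 can be filled.
An assignment achieving 8: Jun 16→Dana, Jun 17→Ferraro, Jun 18→Johansson, Jun 20→Kapoor, Jun 21→Priya, Jun 23→Johansson, Jun 24→Zhao, Jun 26→Watson.
Loads: Dana 1/1, Priya 1/1, Johansson 2/2, Watson 1/1, Kapoor 1/1, Zhao 1/1, Ferraro 1/1.

8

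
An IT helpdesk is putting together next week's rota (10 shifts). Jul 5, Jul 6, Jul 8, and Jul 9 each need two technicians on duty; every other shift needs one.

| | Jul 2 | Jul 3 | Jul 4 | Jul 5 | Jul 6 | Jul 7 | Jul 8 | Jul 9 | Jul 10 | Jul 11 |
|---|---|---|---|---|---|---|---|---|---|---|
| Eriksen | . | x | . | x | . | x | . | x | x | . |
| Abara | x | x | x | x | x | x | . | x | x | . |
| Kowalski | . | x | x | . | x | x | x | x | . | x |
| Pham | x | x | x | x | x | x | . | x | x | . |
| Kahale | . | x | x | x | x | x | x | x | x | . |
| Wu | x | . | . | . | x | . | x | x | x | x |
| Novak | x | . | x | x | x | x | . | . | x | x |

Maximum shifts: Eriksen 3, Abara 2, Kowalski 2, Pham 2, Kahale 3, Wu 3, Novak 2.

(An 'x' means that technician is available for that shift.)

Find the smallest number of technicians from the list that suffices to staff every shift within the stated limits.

14 slots to fill and no one can take more than 3, so at least ⌈14/3⌉ = 5 technicians are needed.
Any 5 technicians together have capacity at most 3+3+3+2+2 = 13 < 14 slots, so 5 can never suffice.
Eriksen, Abara, Kowalski, Pham, Kahale, and Wu alone can cover everything: Jul 2→Abara, Jul 3→Eriksen, Jul 4→Abara, Jul 5→Pham+Kahale, Jul 6→Pham+Wu, Jul 7→Eriksen, Jul 8→Kowalski+Kahale, Jul 9→Kahale+Wu, Jul 10→Eriksen, Jul 11→Kowalski.

6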